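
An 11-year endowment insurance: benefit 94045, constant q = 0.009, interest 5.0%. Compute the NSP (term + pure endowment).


Term component = 6752.1355
Pure endowment = 11_p_x * v^11 * benefit = 0.905337 * 0.584679 * 94045 = 49781.0004
NSP = 56533.136


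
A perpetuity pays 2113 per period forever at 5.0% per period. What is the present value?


PV = PMT / i
= 2113 / 0.05
= 42260.0


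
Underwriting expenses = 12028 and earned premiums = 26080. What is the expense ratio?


Expense ratio = expenses / premiums
= 12028 / 26080
= 0.4612


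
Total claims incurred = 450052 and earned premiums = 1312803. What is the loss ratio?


Loss ratio = claims / premiums
= 450052 / 1312803
= 0.3428


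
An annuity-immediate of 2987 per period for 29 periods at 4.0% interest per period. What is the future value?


FV = PMT * ((1+i)^n - 1) / i
= 2987 * ((1.04)^29 - 1) / 0.04
= 2987 * (3.118651 - 1) / 0.04
= 158210.2972


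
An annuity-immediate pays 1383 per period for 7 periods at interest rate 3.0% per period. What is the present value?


PV = PMT * (1 - (1+i)^(-n)) / i
= 1383 * (1 - (1+0.03)^(-7)) / 0.03
= 1383 * (1 - 0.813092) / 0.03
= 1383 * 6.230283
= 8616.4813


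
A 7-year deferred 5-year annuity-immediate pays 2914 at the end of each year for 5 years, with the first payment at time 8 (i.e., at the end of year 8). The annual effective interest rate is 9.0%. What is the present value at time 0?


PV at time 7 of the 5-year annuity-immediate:
a_n = 2914 * (1-(1+0.09)^(-5))/0.09 = 11334.4438
Discount back 7 years to time 0:
PV = 11334.4438 * (1+0.09)^(-7)
= 11334.4438 * 0.547034
= 6200.3289


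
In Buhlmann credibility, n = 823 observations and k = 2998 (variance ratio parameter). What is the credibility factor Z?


Z = n / (n + k)
= 823 / (823 + 2998)
= 823 / 3821
= 0.2154


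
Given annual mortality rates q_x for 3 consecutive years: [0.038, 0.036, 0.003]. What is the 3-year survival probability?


p_k = 1 - q_k for each year
Survival = product of (1 - q_k)
= 0.962 * 0.964 * 0.997
= 0.9246


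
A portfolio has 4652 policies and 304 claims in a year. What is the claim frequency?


frequency = claims / policies
= 304 / 4652
= 0.0653


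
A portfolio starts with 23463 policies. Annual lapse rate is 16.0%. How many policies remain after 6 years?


remaining = initial * (1 - lapse)^years
= 23463 * (1 - 0.16)^6
= 23463 * 0.351298
= 8242.5057


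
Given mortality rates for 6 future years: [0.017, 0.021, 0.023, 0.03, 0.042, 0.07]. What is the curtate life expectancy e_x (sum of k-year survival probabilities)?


e_x = sum_{k=1}^{n} k_p_x
k_p_x values:
  1_p_x = 0.983
  2_p_x = 0.962357
  3_p_x = 0.940223
  4_p_x = 0.912016
  5_p_x = 0.873711
  6_p_x = 0.812552
e_x = 5.4839


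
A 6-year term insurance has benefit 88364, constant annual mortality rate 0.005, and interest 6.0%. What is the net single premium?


NSP = benefit * sum_{k=0}^{n-1} k_p_x * q * v^(k+1)
With constant q=0.005, v=0.943396
Sum = 0.024302
NSP = 88364 * 0.024302
= 2147.4197


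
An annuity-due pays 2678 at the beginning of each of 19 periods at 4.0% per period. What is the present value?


PV_due = PMT * (1-(1+i)^(-n))/i * (1+i)
PV_immediate = 35172.6897
PV_due = 35172.6897 * 1.04
= 36579.5973


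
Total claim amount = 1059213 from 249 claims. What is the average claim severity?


severity = total / number
= 1059213 / 249
= 4253.8675


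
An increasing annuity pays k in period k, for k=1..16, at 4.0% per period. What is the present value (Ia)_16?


(Ia)_n = sum_{k=1}^{n} k * v^k, v = 1/(1+i)
v = 0.961538
Sum computed term by term:
(Ia)_16 = 89.3964


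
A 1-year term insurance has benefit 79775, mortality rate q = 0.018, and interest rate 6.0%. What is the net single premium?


NSP = benefit * q * v
v = 1/(1+i) = 0.943396
NSP = 79775 * 0.018 * 0.943396
= 1354.6698


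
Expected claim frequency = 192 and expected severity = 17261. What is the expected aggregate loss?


E[S] = E[N] * E[X]
= 192 * 17261
= 3.3141e+06


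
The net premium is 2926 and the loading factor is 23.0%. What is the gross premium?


Gross = net * (1 + loading)
= 2926 * (1 + 0.23)
= 2926 * 1.23
= 3598.98


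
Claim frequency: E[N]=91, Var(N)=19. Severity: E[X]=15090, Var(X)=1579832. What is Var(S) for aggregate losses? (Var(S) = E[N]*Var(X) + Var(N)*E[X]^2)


Var(S) = E[N]*Var(X) + Var(N)*E[X]^2
= 91*1579832 + 19*15090^2
= 143764712 + 4326453900
= 4.4702e+09


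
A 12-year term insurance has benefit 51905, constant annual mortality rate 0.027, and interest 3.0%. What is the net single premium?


NSP = benefit * sum_{k=0}^{n-1} k_p_x * q * v^(k+1)
With constant q=0.027, v=0.970874
Sum = 0.234465
NSP = 51905 * 0.234465
= 12169.8989


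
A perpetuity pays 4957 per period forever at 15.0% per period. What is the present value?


PV = PMT / i
= 4957 / 0.15
= 33046.6667


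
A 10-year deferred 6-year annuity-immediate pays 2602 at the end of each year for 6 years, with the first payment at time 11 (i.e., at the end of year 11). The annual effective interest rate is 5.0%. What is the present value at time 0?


PV at time 10 of the 6-year annuity-immediate:
a_n = 2602 * (1-(1+0.05)^(-6))/0.05 = 13206.9508
Discount back 10 years to time 0:
PV = 13206.9508 * (1+0.05)^(-10)
= 13206.9508 * 0.613913
= 8107.9221


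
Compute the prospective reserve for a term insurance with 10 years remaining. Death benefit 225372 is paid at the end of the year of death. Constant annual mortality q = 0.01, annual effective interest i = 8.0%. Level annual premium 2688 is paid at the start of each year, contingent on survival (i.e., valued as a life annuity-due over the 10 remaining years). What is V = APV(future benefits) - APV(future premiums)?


v = 1/(1+i) = 0.925926
APV(future benefits) per unit = sum_{k=0}^{9} k_p_x * q * v^(k+1) = 0.064566
APV(future benefits) = 225372 * 0.064566 = 14551.4214
Life annuity-due factor ä_{x:10} = sum_{k=0}^{9} k_p_x * v^k = 6.973153
APV(future premiums) = 2688 * 6.973153 = 18743.8362
V = 14551.4214 - 18743.8362
= -4192.4148


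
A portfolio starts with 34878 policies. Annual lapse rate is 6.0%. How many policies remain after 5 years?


remaining = initial * (1 - lapse)^years
= 34878 * (1 - 0.06)^5
= 34878 * 0.733904
= 25597.1045


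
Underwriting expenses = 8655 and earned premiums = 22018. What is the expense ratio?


Expense ratio = expenses / premiums
= 8655 / 22018
= 0.3931


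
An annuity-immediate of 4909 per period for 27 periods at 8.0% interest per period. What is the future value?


FV = PMT * ((1+i)^n - 1) / i
= 4909 * ((1.08)^27 - 1) / 0.08
= 4909 * (7.988061 - 1) / 0.08
= 428804.9219


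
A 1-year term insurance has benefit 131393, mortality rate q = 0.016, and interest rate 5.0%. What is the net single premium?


NSP = benefit * q * v
v = 1/(1+i) = 0.952381
NSP = 131393 * 0.016 * 0.952381
= 2002.179


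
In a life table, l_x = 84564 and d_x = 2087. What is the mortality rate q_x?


q_x = d_x / l_x
= 2087 / 84564
= 0.0247


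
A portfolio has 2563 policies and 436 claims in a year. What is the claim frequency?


frequency = claims / policies
= 436 / 2563
= 0.1701


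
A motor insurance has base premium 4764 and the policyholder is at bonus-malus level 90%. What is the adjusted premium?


adjusted = base * BM_level / 100
= 4764 * 90 / 100
= 4764 * 0.9
= 4287.6


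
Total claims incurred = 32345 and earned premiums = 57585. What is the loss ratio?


Loss ratio = claims / premiums
= 32345 / 57585
= 0.5617


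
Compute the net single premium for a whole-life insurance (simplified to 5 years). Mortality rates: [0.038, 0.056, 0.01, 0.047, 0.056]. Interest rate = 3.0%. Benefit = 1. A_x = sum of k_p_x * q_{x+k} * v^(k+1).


v = 0.970874
Year 0: k_p_x=1.0, q=0.038, term=0.036893
Year 1: k_p_x=0.962, q=0.056, term=0.05078
Year 2: k_p_x=0.908128, q=0.01, term=0.008311
Year 3: k_p_x=0.899047, q=0.047, term=0.037543
Year 4: k_p_x=0.856792, q=0.056, term=0.041388
A_x = 0.1749


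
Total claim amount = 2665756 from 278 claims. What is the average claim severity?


severity = total / number
= 2665756 / 278
= 9589.0504


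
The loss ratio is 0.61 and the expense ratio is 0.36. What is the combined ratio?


Combined ratio = loss ratio + expense ratio
= 0.61 + 0.36
= 0.97


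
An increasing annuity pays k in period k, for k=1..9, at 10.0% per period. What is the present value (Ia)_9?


(Ia)_n = sum_{k=1}^{n} k * v^k, v = 1/(1+i)
v = 0.909091
Sum computed term by term:
(Ia)_9 = 25.1805


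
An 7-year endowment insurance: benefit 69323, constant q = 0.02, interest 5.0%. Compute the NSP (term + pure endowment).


Term component = 7586.6971
Pure endowment = 7_p_x * v^7 * benefit = 0.868126 * 0.710681 * 69323 = 42769.5603
NSP = 50356.2573


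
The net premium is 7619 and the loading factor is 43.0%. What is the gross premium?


Gross = net * (1 + loading)
= 7619 * (1 + 0.43)
= 7619 * 1.43
= 10895.17


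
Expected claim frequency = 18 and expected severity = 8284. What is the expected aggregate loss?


E[S] = E[N] * E[X]
= 18 * 8284
= 149112


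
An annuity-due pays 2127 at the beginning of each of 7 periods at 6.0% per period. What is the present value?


PV_due = PMT * (1-(1+i)^(-n))/i * (1+i)
PV_immediate = 11873.7253
PV_due = 11873.7253 * 1.06
= 12586.1488


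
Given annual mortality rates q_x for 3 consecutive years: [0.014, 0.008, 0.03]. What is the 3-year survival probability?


p_k = 1 - q_k for each year
Survival = product of (1 - q_k)
= 0.986 * 0.992 * 0.97
= 0.9488


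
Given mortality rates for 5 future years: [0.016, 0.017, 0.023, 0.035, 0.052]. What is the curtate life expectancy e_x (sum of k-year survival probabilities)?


e_x = sum_{k=1}^{n} k_p_x
k_p_x values:
  1_p_x = 0.984
  2_p_x = 0.967272
  3_p_x = 0.945025
  4_p_x = 0.911949
  5_p_x = 0.864528
e_x = 4.6728


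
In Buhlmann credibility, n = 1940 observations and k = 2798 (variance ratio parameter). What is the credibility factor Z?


Z = n / (n + k)
= 1940 / (1940 + 2798)
= 1940 / 4738
= 0.4095


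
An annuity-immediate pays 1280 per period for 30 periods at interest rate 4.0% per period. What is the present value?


PV = PMT * (1 - (1+i)^(-n)) / i
= 1280 * (1 - (1+0.04)^(-30)) / 0.04
= 1280 * (1 - 0.308319) / 0.04
= 1280 * 17.292033
= 22133.8026


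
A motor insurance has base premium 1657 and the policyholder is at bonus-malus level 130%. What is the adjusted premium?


adjusted = base * BM_level / 100
= 1657 * 130 / 100
= 1657 * 1.3
= 2154.1


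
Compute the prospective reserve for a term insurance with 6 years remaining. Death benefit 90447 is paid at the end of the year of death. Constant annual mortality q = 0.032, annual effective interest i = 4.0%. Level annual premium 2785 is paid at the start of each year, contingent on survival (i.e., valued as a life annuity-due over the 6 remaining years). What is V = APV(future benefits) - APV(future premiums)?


v = 1/(1+i) = 0.961538
APV(future benefits) per unit = sum_{k=0}^{5} k_p_x * q * v^(k+1) = 0.155463
APV(future benefits) = 90447 * 0.155463 = 14061.1841
Life annuity-due factor ä_{x:6} = sum_{k=0}^{5} k_p_x * v^k = 5.052555
APV(future premiums) = 2785 * 5.052555 = 14071.3669
V = 14061.1841 - 14071.3669
= -10.1828


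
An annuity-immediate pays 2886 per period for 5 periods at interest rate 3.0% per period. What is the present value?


PV = PMT * (1 - (1+i)^(-n)) / i
= 2886 * (1 - (1+0.03)^(-5)) / 0.03
= 2886 * (1 - 0.862609) / 0.03
= 2886 * 4.579707
= 13217.0349


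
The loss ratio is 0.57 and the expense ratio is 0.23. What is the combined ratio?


Combined ratio = loss ratio + expense ratio
= 0.57 + 0.23
= 0.8


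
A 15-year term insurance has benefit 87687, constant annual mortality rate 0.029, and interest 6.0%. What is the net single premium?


NSP = benefit * sum_{k=0}^{n-1} k_p_x * q * v^(k+1)
With constant q=0.029, v=0.943396
Sum = 0.238403
NSP = 87687 * 0.238403
= 20904.8471


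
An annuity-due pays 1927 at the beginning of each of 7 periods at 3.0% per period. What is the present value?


PV_due = PMT * (1-(1+i)^(-n))/i * (1+i)
PV_immediate = 12005.7553
PV_due = 12005.7553 * 1.03
= 12365.9279


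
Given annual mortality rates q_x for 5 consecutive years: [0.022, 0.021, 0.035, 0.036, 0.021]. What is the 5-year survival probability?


p_k = 1 - q_k for each year
Survival = product of (1 - q_k)
= 0.978 * 0.979 * 0.965 * 0.964 * 0.979
= 0.872


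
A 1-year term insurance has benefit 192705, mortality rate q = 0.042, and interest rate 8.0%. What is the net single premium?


NSP = benefit * q * v
v = 1/(1+i) = 0.925926
NSP = 192705 * 0.042 * 0.925926
= 7494.0833


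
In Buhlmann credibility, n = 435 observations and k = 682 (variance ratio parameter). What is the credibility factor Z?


Z = n / (n + k)
= 435 / (435 + 682)
= 435 / 1117
= 0.3894


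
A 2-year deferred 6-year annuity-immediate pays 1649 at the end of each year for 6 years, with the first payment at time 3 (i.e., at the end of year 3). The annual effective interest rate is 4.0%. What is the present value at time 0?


PV at time 2 of the 6-year annuity-immediate:
a_n = 1649 * (1-(1+0.04)^(-6))/0.04 = 8644.2837
Discount back 2 years to time 0:
PV = 8644.2837 * (1+0.04)^(-2)
= 8644.2837 * 0.924556
= 7992.1262


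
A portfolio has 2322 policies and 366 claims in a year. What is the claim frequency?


frequency = claims / policies
= 366 / 2322
= 0.1576


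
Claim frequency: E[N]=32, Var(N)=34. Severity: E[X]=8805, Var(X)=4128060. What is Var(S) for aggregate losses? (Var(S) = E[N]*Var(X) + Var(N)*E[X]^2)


Var(S) = E[N]*Var(X) + Var(N)*E[X]^2
= 32*4128060 + 34*8805^2
= 132097920 + 2635952850
= 2.7681e+09


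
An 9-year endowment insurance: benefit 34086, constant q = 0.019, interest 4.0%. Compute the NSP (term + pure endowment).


Term component = 4487.5357
Pure endowment = 9_p_x * v^9 * benefit = 0.841436 * 0.702587 * 34086 = 20151.0209
NSP = 24638.5565


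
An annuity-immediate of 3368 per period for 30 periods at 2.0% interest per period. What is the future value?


FV = PMT * ((1+i)^n - 1) / i
= 3368 * ((1.02)^30 - 1) / 0.02
= 3368 * (1.811362 - 1) / 0.02
= 136633.2908


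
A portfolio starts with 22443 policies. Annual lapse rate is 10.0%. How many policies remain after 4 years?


remaining = initial * (1 - lapse)^years
= 22443 * (1 - 0.1)^4
= 22443 * 0.6561
= 14724.8523


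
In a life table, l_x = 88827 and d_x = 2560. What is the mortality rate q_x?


q_x = d_x / l_x
= 2560 / 88827
= 0.0288


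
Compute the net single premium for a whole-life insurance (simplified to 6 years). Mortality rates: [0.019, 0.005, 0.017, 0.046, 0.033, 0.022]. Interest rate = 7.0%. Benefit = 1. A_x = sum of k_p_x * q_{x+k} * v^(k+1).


v = 0.934579
Year 0: k_p_x=1.0, q=0.019, term=0.017757
Year 1: k_p_x=0.981, q=0.005, term=0.004284
Year 2: k_p_x=0.976095, q=0.017, term=0.013545
Year 3: k_p_x=0.959501, q=0.046, term=0.033672
Year 4: k_p_x=0.915364, q=0.033, term=0.021537
Year 5: k_p_x=0.885157, q=0.022, term=0.012976
A_x = 0.1038


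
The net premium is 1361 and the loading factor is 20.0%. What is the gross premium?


Gross = net * (1 + loading)
= 1361 * (1 + 0.2)
= 1361 * 1.2
= 1633.2


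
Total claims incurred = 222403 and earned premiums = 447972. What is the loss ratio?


Loss ratio = claims / premiums
= 222403 / 447972
= 0.4965


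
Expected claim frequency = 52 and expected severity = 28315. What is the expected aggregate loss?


E[S] = E[N] * E[X]
= 52 * 28315
= 1.4724e+06


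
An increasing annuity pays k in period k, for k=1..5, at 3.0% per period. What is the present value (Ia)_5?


(Ia)_n = sum_{k=1}^{n} k * v^k, v = 1/(1+i)
v = 0.970874
Sum computed term by term:
(Ia)_5 = 13.4685


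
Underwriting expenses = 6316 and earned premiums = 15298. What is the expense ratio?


Expense ratio = expenses / premiums
= 6316 / 15298
= 0.4129


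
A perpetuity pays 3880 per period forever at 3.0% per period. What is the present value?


PV = PMT / i
= 3880 / 0.03
= 129333.3333


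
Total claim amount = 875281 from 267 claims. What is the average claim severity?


severity = total / number
= 875281 / 267
= 3278.206


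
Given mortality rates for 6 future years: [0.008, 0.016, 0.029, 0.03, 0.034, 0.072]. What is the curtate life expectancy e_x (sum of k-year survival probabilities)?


e_x = sum_{k=1}^{n} k_p_x
k_p_x values:
  1_p_x = 0.992
  2_p_x = 0.976128
  3_p_x = 0.94782
  4_p_x = 0.919386
  5_p_x = 0.888127
  6_p_x = 0.824181
e_x = 5.5476


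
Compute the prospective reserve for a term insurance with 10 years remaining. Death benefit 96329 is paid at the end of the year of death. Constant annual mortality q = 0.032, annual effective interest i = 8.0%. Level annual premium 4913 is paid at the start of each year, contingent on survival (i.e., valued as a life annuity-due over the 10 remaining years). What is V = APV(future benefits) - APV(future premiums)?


v = 1/(1+i) = 0.925926
APV(future benefits) per unit = sum_{k=0}^{9} k_p_x * q * v^(k+1) = 0.190116
APV(future benefits) = 96329 * 0.190116 = 18313.7293
Life annuity-due factor ä_{x:10} = sum_{k=0}^{9} k_p_x * v^k = 6.416431
APV(future premiums) = 4913 * 6.416431 = 31523.9247
V = 18313.7293 - 31523.9247
= -13210.1953


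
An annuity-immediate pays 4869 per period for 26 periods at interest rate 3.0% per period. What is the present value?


PV = PMT * (1 - (1+i)^(-n)) / i
= 4869 * (1 - (1+0.03)^(-26)) / 0.03
= 4869 * (1 - 0.463695) / 0.03
= 4869 * 17.876842
= 87042.3457


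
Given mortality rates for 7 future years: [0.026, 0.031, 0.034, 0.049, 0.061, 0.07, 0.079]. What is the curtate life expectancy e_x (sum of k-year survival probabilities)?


e_x = sum_{k=1}^{n} k_p_x
k_p_x values:
  1_p_x = 0.974
  2_p_x = 0.943806
  3_p_x = 0.911717
  4_p_x = 0.867042
  5_p_x = 0.814153
  6_p_x = 0.757162
  7_p_x = 0.697346
e_x = 5.9652


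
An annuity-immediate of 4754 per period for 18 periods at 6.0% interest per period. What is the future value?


FV = PMT * ((1+i)^n - 1) / i
= 4754 * ((1.06)^18 - 1) / 0.06
= 4754 * (2.854339 - 1) / 0.06
= 146925.4722


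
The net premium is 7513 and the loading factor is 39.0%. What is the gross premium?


Gross = net * (1 + loading)
= 7513 * (1 + 0.39)
= 7513 * 1.39
= 10443.07


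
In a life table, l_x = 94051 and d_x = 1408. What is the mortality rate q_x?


q_x = d_x / l_x
= 1408 / 94051
= 0.015


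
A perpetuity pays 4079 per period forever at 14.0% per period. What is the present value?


PV = PMT / i
= 4079 / 0.14
= 29135.7143


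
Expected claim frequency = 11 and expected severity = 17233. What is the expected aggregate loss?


E[S] = E[N] * E[X]
= 11 * 17233
= 189563


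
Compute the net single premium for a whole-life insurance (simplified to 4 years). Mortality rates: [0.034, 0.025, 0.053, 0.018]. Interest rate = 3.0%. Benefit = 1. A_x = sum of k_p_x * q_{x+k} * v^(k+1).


v = 0.970874
Year 0: k_p_x=1.0, q=0.034, term=0.03301
Year 1: k_p_x=0.966, q=0.025, term=0.022764
Year 2: k_p_x=0.94185, q=0.053, term=0.045682
Year 3: k_p_x=0.891932, q=0.018, term=0.014264
A_x = 0.1157


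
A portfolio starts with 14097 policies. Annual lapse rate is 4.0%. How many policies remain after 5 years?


remaining = initial * (1 - lapse)^years
= 14097 * (1 - 0.04)^5
= 14097 * 0.815373
= 11494.3089


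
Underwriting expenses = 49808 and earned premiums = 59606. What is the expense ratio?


Expense ratio = expenses / premiums
= 49808 / 59606
= 0.8356


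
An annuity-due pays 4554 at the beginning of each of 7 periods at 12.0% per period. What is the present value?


PV_due = PMT * (1-(1+i)^(-n))/i * (1+i)
PV_immediate = 20783.3473
PV_due = 20783.3473 * 1.12
= 23277.349


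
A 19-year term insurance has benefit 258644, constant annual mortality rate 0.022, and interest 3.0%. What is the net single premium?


NSP = benefit * sum_{k=0}^{n-1} k_p_x * q * v^(k+1)
With constant q=0.022, v=0.970874
Sum = 0.26497
NSP = 258644 * 0.26497
= 68532.9551


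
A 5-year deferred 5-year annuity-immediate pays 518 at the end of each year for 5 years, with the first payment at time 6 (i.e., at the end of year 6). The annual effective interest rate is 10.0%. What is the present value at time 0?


PV at time 5 of the 5-year annuity-immediate:
a_n = 518 * (1-(1+0.1)^(-5))/0.1 = 1963.6275
Discount back 5 years to time 0:
PV = 1963.6275 * (1+0.1)^(-5)
= 1963.6275 * 0.620921
= 1219.2582


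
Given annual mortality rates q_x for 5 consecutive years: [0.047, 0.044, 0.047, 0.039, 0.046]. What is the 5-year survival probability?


p_k = 1 - q_k for each year
Survival = product of (1 - q_k)
= 0.953 * 0.956 * 0.953 * 0.961 * 0.954
= 0.796


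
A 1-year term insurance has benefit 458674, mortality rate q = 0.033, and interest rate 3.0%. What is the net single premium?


NSP = benefit * q * v
v = 1/(1+i) = 0.970874
NSP = 458674 * 0.033 * 0.970874
= 14695.3806


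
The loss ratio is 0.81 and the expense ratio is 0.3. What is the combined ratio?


Combined ratio = loss ratio + expense ratio
= 0.81 + 0.3
= 1.11


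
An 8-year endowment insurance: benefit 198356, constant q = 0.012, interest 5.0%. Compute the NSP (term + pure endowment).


Term component = 14798.8699
Pure endowment = 8_p_x * v^8 * benefit = 0.907937 * 0.676839 * 198356 = 121895.1724
NSP = 136694.0423


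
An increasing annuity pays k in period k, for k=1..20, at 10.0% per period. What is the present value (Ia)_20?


(Ia)_n = sum_{k=1}^{n} k * v^k, v = 1/(1+i)
v = 0.909091
Sum computed term by term:
(Ia)_20 = 63.9205


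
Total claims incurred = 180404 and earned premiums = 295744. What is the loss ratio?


Loss ratio = claims / premiums
= 180404 / 295744
= 0.61


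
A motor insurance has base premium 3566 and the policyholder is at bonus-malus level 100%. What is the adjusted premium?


adjusted = base * BM_level / 100
= 3566 * 100 / 100
= 3566 * 1.0
= 3566.0


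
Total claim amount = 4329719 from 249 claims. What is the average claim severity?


severity = total / number
= 4329719 / 249
= 17388.4297


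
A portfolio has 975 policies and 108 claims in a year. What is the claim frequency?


frequency = claims / policies
= 108 / 975
= 0.1108


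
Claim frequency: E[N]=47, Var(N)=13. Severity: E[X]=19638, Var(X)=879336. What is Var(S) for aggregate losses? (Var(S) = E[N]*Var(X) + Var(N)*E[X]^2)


Var(S) = E[N]*Var(X) + Var(N)*E[X]^2
= 47*879336 + 13*19638^2
= 41328792 + 5013463572
= 5.0548e+09


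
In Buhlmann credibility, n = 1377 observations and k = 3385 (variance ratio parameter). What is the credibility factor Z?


Z = n / (n + k)
= 1377 / (1377 + 3385)
= 1377 / 4762
= 0.2892


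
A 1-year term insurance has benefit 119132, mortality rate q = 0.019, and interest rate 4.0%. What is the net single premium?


NSP = benefit * q * v
v = 1/(1+i) = 0.961538
NSP = 119132 * 0.019 * 0.961538
= 2176.45


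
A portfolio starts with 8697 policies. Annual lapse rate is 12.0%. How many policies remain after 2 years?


remaining = initial * (1 - lapse)^years
= 8697 * (1 - 0.12)^2
= 8697 * 0.7744
= 6734.9568


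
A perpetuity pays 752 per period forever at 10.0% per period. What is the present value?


PV = PMT / i
= 752 / 0.1
= 7520.0


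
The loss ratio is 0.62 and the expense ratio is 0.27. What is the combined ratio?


Combined ratio = loss ratio + expense ratio
= 0.62 + 0.27
= 0.89


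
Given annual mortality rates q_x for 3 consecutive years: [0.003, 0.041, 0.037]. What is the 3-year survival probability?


p_k = 1 - q_k for each year
Survival = product of (1 - q_k)
= 0.997 * 0.959 * 0.963
= 0.9207


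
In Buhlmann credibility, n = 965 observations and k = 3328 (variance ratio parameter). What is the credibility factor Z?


Z = n / (n + k)
= 965 / (965 + 3328)
= 965 / 4293
= 0.2248


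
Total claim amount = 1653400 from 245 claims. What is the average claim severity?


severity = total / number
= 1653400 / 245
= 6748.5714


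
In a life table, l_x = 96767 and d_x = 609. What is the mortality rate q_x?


q_x = d_x / l_x
= 609 / 96767
= 0.0063


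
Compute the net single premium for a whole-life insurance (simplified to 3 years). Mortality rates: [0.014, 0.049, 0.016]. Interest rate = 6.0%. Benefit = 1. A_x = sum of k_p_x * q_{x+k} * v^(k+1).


v = 0.943396
Year 0: k_p_x=1.0, q=0.014, term=0.013208
Year 1: k_p_x=0.986, q=0.049, term=0.042999
Year 2: k_p_x=0.937686, q=0.016, term=0.012597
A_x = 0.0688


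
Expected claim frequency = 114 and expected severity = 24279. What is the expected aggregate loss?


E[S] = E[N] * E[X]
= 114 * 24279
= 2.7678e+06


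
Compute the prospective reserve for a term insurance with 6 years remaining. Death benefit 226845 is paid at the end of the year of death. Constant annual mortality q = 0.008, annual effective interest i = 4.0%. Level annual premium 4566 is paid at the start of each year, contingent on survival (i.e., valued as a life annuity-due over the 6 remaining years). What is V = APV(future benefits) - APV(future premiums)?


v = 1/(1+i) = 0.961538
APV(future benefits) per unit = sum_{k=0}^{5} k_p_x * q * v^(k+1) = 0.041145
APV(future benefits) = 226845 * 0.041145 = 9333.5343
Life annuity-due factor ä_{x:6} = sum_{k=0}^{5} k_p_x * v^k = 5.348848
APV(future premiums) = 4566 * 5.348848 = 24422.8406
V = 9333.5343 - 24422.8406
= -15089.3063


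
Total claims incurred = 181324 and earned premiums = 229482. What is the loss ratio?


Loss ratio = claims / premiums
= 181324 / 229482
= 0.7901


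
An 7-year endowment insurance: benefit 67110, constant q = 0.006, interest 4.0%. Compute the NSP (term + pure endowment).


Term component = 2375.9561
Pure endowment = 7_p_x * v^7 * benefit = 0.958748 * 0.759918 * 67110 = 48894.3362
NSP = 51270.2924


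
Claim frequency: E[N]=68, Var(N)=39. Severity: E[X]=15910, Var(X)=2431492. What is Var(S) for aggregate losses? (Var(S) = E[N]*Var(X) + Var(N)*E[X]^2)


Var(S) = E[N]*Var(X) + Var(N)*E[X]^2
= 68*2431492 + 39*15910^2
= 165341456 + 9871995900
= 1.0037e+10


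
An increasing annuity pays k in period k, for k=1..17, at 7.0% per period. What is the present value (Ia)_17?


(Ia)_n = sum_{k=1}^{n} k * v^k, v = 1/(1+i)
v = 0.934579
Sum computed term by term:
(Ia)_17 = 72.3555


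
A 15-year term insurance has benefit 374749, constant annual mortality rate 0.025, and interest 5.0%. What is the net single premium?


NSP = benefit * sum_{k=0}^{n-1} k_p_x * q * v^(k+1)
With constant q=0.025, v=0.952381
Sum = 0.223658
NSP = 374749 * 0.223658
= 83815.6562


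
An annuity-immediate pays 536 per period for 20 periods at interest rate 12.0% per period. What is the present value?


PV = PMT * (1 - (1+i)^(-n)) / i
= 536 * (1 - (1+0.12)^(-20)) / 0.12
= 536 * (1 - 0.103667) / 0.12
= 536 * 7.469444
= 4003.6218


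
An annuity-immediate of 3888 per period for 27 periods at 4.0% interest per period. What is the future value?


FV = PMT * ((1+i)^n - 1) / i
= 3888 * ((1.04)^27 - 1) / 0.04
= 3888 * (2.883369 - 1) / 0.04
= 183063.4256


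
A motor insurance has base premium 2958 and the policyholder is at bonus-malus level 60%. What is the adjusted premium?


adjusted = base * BM_level / 100
= 2958 * 60 / 100
= 2958 * 0.6
= 1774.8


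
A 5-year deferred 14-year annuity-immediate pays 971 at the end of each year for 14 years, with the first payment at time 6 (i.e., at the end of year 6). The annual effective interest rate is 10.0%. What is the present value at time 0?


PV at time 5 of the 14-year annuity-immediate:
a_n = 971 * (1-(1+0.1)^(-14))/0.1 = 7153.0535
Discount back 5 years to time 0:
PV = 7153.0535 * (1+0.1)^(-5)
= 7153.0535 * 0.620921
= 4441.4835


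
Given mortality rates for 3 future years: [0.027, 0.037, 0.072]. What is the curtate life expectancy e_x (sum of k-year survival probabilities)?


e_x = sum_{k=1}^{n} k_p_x
k_p_x values:
  1_p_x = 0.973
  2_p_x = 0.936999
  3_p_x = 0.869535
e_x = 2.7795


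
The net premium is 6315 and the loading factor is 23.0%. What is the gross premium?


Gross = net * (1 + loading)
= 6315 * (1 + 0.23)
= 6315 * 1.23
= 7767.45


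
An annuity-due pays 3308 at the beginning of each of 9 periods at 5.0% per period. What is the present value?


PV_due = PMT * (1-(1+i)^(-n))/i * (1+i)
PV_immediate = 23512.6741
PV_due = 23512.6741 * 1.05
= 24688.3078


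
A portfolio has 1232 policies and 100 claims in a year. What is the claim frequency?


frequency = claims / policies
= 100 / 1232
= 0.0812


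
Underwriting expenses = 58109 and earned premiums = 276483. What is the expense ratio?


Expense ratio = expenses / premiums
= 58109 / 276483
= 0.2102


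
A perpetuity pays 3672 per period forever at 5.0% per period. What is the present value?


PV = PMT / i
= 3672 / 0.05
= 73440.0


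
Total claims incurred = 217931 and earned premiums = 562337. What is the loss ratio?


Loss ratio = claims / premiums
= 217931 / 562337
= 0.3875


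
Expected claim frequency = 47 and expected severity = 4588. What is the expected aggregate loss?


E[S] = E[N] * E[X]
= 47 * 4588
= 215636


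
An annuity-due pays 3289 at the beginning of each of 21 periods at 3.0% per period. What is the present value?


PV_due = PMT * (1-(1+i)^(-n))/i * (1+i)
PV_immediate = 50700.0144
PV_due = 50700.0144 * 1.03
= 52221.0148


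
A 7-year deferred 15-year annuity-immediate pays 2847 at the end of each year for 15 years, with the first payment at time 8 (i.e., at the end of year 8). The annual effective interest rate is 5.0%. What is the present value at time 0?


PV at time 7 of the 15-year annuity-immediate:
a_n = 2847 * (1-(1+0.05)^(-15))/0.05 = 29550.8864
Discount back 7 years to time 0:
PV = 29550.8864 * (1+0.05)^(-7)
= 29550.8864 * 0.710681
= 21001.2633


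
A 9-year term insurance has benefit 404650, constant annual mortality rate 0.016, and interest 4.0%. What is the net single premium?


NSP = benefit * sum_{k=0}^{n-1} k_p_x * q * v^(k+1)
With constant q=0.016, v=0.961538
Sum = 0.112099
NSP = 404650 * 0.112099
= 45360.8881


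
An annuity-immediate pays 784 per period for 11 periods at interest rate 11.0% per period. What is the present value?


PV = PMT * (1 - (1+i)^(-n)) / i
= 784 * (1 - (1+0.11)^(-11)) / 0.11
= 784 * (1 - 0.317283) / 0.11
= 784 * 6.206515
= 4865.908


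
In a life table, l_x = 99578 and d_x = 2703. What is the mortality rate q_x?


q_x = d_x / l_x
= 2703 / 99578
= 0.0271


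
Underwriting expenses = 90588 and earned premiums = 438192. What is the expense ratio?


Expense ratio = expenses / premiums
= 90588 / 438192
= 0.2067


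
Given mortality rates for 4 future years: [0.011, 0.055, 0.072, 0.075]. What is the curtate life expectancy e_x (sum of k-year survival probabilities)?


e_x = sum_{k=1}^{n} k_p_x
k_p_x values:
  1_p_x = 0.989
  2_p_x = 0.934605
  3_p_x = 0.867313
  4_p_x = 0.802265
e_x = 3.5932


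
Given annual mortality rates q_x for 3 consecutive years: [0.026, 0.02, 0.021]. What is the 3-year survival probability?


p_k = 1 - q_k for each year
Survival = product of (1 - q_k)
= 0.974 * 0.98 * 0.979
= 0.9345


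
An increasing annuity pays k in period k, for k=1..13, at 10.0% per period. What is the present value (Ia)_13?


(Ia)_n = sum_{k=1}^{n} k * v^k, v = 1/(1+i)
v = 0.909091
Sum computed term by term:
(Ia)_13 = 40.4805


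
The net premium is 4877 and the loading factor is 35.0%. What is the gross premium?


Gross = net * (1 + loading)
= 4877 * (1 + 0.35)
= 4877 * 1.35
= 6583.95


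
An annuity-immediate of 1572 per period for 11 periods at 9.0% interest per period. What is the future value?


FV = PMT * ((1+i)^n - 1) / i
= 1572 * ((1.09)^11 - 1) / 0.09
= 1572 * (2.580426 - 1) / 0.09
= 27604.7812


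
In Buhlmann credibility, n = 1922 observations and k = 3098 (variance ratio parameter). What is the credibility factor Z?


Z = n / (n + k)
= 1922 / (1922 + 3098)
= 1922 / 5020
= 0.3829


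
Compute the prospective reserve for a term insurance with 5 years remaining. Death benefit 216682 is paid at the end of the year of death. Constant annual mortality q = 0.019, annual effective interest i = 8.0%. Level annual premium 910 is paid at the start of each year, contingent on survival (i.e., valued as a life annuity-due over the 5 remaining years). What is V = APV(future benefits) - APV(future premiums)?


v = 1/(1+i) = 0.925926
APV(future benefits) per unit = sum_{k=0}^{4} k_p_x * q * v^(k+1) = 0.073248
APV(future benefits) = 216682 * 0.073248 = 15871.5609
Life annuity-due factor ä_{x:5} = sum_{k=0}^{4} k_p_x * v^k = 4.16358
APV(future premiums) = 910 * 4.16358 = 3788.8582
V = 15871.5609 - 3788.8582
= 12082.7027


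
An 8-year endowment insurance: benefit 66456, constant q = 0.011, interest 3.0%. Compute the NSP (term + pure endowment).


Term component = 4946.7014
Pure endowment = 8_p_x * v^8 * benefit = 0.915314 * 0.789409 * 66456 = 48018.2947
NSP = 52964.9961


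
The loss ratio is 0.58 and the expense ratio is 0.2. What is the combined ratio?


Combined ratio = loss ratio + expense ratio
= 0.58 + 0.2
= 0.78


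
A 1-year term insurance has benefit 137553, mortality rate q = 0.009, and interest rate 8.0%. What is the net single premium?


NSP = benefit * q * v
v = 1/(1+i) = 0.925926
NSP = 137553 * 0.009 * 0.925926
= 1146.275


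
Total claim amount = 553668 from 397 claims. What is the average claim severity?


severity = total / number
= 553668 / 397
= 1394.6297


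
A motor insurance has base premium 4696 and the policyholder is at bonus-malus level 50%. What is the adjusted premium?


adjusted = base * BM_level / 100
= 4696 * 50 / 100
= 4696 * 0.5
= 2348.0


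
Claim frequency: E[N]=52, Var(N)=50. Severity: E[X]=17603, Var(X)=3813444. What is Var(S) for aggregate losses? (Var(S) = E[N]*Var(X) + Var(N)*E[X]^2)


Var(S) = E[N]*Var(X) + Var(N)*E[X]^2
= 52*3813444 + 50*17603^2
= 198299088 + 15493280450
= 1.5692e+10


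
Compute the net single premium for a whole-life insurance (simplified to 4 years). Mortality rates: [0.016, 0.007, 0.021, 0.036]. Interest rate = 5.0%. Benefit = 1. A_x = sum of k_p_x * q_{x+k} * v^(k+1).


v = 0.952381
Year 0: k_p_x=1.0, q=0.016, term=0.015238
Year 1: k_p_x=0.984, q=0.007, term=0.006248
Year 2: k_p_x=0.977112, q=0.021, term=0.017725
Year 3: k_p_x=0.956593, q=0.036, term=0.028332
A_x = 0.0675


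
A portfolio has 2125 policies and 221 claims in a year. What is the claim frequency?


frequency = claims / policies
= 221 / 2125
= 0.104


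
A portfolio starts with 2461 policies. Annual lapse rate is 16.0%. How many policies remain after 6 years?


remaining = initial * (1 - lapse)^years
= 2461 * (1 - 0.16)^6
= 2461 * 0.351298
= 864.5445


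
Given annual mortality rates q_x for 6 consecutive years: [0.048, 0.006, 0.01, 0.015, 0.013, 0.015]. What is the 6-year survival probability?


p_k = 1 - q_k for each year
Survival = product of (1 - q_k)
= 0.952 * 0.994 * 0.99 * 0.985 * 0.987 * 0.985
= 0.8971


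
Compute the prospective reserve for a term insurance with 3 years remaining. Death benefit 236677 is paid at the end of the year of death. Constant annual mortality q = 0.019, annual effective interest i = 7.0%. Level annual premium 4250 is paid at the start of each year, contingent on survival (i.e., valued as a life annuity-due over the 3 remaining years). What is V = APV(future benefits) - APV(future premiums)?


v = 1/(1+i) = 0.934579
APV(future benefits) per unit = sum_{k=0}^{2} k_p_x * q * v^(k+1) = 0.048963
APV(future benefits) = 236677 * 0.048963 = 11588.3983
Life annuity-due factor ä_{x:3} = sum_{k=0}^{2} k_p_x * v^k = 2.757386
APV(future premiums) = 4250 * 2.757386 = 11718.8896
V = 11588.3983 - 11718.8896
= -130.4914


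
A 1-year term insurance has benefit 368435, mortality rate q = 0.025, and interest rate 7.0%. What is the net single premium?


NSP = benefit * q * v
v = 1/(1+i) = 0.934579
NSP = 368435 * 0.025 * 0.934579
= 8608.2944


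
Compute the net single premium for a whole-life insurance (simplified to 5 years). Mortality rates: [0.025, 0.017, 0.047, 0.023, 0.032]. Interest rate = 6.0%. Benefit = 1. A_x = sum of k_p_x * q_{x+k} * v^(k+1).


v = 0.943396
Year 0: k_p_x=1.0, q=0.025, term=0.023585
Year 1: k_p_x=0.975, q=0.017, term=0.014752
Year 2: k_p_x=0.958425, q=0.047, term=0.037821
Year 3: k_p_x=0.913379, q=0.023, term=0.01664
Year 4: k_p_x=0.892371, q=0.032, term=0.021339
A_x = 0.1141


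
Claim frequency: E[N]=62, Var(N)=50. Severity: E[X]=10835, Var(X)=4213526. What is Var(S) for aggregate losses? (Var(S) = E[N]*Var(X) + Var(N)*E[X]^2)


Var(S) = E[N]*Var(X) + Var(N)*E[X]^2
= 62*4213526 + 50*10835^2
= 261238612 + 5869861250
= 6.1311e+09


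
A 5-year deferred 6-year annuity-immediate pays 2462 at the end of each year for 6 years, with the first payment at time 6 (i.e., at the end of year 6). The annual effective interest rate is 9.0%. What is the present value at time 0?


PV at time 5 of the 6-year annuity-immediate:
a_n = 2462 * (1-(1+0.09)^(-6))/0.09 = 11044.3316
Discount back 5 years to time 0:
PV = 11044.3316 * (1+0.09)^(-5)
= 11044.3316 * 0.649931
= 7178.0577


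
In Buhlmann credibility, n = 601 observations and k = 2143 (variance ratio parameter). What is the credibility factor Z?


Z = n / (n + k)
= 601 / (601 + 2143)
= 601 / 2744
= 0.219


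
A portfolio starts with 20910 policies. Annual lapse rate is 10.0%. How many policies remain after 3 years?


remaining = initial * (1 - lapse)^years
= 20910 * (1 - 0.1)^3
= 20910 * 0.729
= 15243.39


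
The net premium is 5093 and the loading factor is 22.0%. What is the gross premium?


Gross = net * (1 + loading)
= 5093 * (1 + 0.22)
= 5093 * 1.22
= 6213.46


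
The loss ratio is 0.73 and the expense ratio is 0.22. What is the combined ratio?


Combined ratio = loss ratio + expense ratio
= 0.73 + 0.22
= 0.95


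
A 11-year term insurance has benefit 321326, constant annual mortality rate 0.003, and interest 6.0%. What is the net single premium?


NSP = benefit * sum_{k=0}^{n-1} k_p_x * q * v^(k+1)
With constant q=0.003, v=0.943396
Sum = 0.023349
NSP = 321326 * 0.023349
= 7502.779


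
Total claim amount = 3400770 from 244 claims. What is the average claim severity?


severity = total / number
= 3400770 / 244
= 13937.582


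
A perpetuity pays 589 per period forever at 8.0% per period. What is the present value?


PV = PMT / i
= 589 / 0.08
= 7362.5


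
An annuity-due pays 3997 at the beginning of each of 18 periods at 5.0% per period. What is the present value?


PV_due = PMT * (1-(1+i)^(-n))/i * (1+i)
PV_immediate = 46723.2788
PV_due = 46723.2788 * 1.05
= 49059.4428


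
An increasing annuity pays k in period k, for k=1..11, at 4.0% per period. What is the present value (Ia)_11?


(Ia)_n = sum_{k=1}^{n} k * v^k, v = 1/(1+i)
v = 0.961538
Sum computed term by term:
(Ia)_11 = 49.1376


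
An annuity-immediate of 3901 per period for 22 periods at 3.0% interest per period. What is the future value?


FV = PMT * ((1+i)^n - 1) / i
= 3901 * ((1.03)^22 - 1) / 0.03
= 3901 * (1.916103 - 1) / 0.03
= 119123.9799


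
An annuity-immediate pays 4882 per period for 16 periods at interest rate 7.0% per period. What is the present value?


PV = PMT * (1 - (1+i)^(-n)) / i
= 4882 * (1 - (1+0.07)^(-16)) / 0.07
= 4882 * (1 - 0.338735) / 0.07
= 4882 * 9.446649
= 46118.5385


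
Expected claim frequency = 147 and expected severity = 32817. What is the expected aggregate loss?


E[S] = E[N] * E[X]
= 147 * 32817
= 4.8241e+06


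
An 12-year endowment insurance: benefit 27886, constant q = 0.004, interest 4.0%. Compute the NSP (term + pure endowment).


Term component = 1026.0343
Pure endowment = 12_p_x * v^12 * benefit = 0.953042 * 0.624597 * 27886 = 16599.6225
NSP = 17625.6568
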